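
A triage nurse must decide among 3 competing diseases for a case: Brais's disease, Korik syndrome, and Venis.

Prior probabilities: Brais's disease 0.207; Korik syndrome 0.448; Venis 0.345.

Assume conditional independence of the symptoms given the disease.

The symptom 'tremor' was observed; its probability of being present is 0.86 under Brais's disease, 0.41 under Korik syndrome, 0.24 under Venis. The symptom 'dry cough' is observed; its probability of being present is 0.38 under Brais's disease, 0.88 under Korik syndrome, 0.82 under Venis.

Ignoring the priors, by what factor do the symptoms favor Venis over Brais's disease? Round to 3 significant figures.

0.602

Joint likelihood of the symptom pattern under each hypothesis:
  Venis: 0.24 × 0.82 = 0.1968
  Brais's disease: 0.86 × 0.38 = 0.3268
Bayes factor = 0.1968 / 0.3268 ≈ 0.602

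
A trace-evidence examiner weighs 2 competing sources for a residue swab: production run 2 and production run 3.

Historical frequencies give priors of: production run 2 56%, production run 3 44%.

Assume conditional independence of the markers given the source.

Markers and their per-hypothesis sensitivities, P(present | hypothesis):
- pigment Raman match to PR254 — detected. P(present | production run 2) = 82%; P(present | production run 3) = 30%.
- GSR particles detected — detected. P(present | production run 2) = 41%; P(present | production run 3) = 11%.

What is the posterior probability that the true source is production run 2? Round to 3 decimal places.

0.928

By Bayes' rule with conditional independence, the unnormalized weight for each hypothesis is prior × ∏ likelihoods:
  production run 2: 0.56 × 0.82 × 0.41 = 0.18827
  production run 3: 0.44 × 0.30 × 0.11 = 0.01452
Normalizing constant Z = 0.18827 + 0.01452 = 0.20279.
P(production run 2 | evidence) = 0.18827 / 0.20279 ≈ 0.928.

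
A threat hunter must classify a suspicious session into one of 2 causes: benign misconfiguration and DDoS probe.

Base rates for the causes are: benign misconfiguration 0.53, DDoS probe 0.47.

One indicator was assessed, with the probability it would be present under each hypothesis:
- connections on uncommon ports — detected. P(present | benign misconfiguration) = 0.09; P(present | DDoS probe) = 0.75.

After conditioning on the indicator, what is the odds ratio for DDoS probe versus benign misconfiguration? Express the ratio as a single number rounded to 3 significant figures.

Posterior odds equal prior odds times the likelihood ratio; only the two competing hypotheses matter.
  DDoS probe: 0.47 × 0.75 = 0.3525
  benign misconfiguration: 0.53 × 0.09 = 0.0477
Odds(DDoS probe : benign misconfiguration) = 0.3525 / 0.0477 ≈ 7.39.

7.39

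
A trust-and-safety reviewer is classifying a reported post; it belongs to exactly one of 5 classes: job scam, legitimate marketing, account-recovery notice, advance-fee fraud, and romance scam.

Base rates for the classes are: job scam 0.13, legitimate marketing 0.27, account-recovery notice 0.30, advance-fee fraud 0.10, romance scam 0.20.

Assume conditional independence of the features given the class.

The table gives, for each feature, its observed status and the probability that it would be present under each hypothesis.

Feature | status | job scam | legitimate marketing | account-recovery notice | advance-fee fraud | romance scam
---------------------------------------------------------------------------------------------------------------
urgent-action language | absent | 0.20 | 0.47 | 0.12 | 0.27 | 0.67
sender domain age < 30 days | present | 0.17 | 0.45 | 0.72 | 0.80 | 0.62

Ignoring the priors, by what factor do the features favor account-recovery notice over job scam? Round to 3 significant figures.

4.66

Joint likelihood of the feature pattern under each hypothesis (using 1 − P(present | H) for each absent feature):
  account-recovery notice: (1 − 0.12) × 0.72 = 0.6336
  job scam: (1 − 0.20) × 0.17 = 0.136
Bayes factor = 0.6336 / 0.136 ≈ 4.66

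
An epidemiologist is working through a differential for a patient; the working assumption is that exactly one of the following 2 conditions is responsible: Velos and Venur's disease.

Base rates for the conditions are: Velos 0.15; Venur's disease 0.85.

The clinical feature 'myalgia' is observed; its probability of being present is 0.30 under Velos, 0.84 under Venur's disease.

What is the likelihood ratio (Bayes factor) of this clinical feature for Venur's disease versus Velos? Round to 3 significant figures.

Likelihood of this clinical feature under each hypothesis:
  Venur's disease: 0.84
  Velos: 0.3
Bayes factor = 0.84 / 0.3 ≈ 2.80

2.80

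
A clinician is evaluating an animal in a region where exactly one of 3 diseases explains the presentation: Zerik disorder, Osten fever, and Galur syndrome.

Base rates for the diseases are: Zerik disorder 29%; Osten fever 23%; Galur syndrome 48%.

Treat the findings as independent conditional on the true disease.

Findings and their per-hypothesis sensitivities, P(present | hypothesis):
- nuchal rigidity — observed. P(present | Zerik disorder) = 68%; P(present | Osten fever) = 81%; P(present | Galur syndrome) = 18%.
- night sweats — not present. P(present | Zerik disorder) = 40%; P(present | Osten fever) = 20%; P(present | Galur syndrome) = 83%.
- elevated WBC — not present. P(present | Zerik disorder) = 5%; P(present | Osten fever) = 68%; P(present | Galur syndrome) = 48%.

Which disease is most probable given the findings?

For each hypothesis, the unnormalized posterior weight is prior × product of the finding likelihoods (using 1 − P(present | H) for each absent finding):
  Zerik disorder: 0.29 × 0.68 × (1 − 0.40) × (1 − 0.05) = 0.1124
  Osten fever: 0.23 × 0.81 × (1 − 0.20) × (1 − 0.68) = 0.047693
  Galur syndrome: 0.48 × 0.18 × (1 − 0.83) × (1 − 0.48) = 0.0076378
Normalizing constant Z = 0.1124 + 0.047693 + 0.0076378 = 0.16773.
P(Zerik disorder | evidence) ≈ 0.1124 / 0.16773 ≈ 0.670
P(Osten fever | evidence) ≈ 0.047693 / 0.16773 ≈ 0.284
P(Galur syndrome | evidence) ≈ 0.0076378 / 0.16773 ≈ 0.046
The largest is 0.670, so Zerik disorder is most probable.

Zerik disorder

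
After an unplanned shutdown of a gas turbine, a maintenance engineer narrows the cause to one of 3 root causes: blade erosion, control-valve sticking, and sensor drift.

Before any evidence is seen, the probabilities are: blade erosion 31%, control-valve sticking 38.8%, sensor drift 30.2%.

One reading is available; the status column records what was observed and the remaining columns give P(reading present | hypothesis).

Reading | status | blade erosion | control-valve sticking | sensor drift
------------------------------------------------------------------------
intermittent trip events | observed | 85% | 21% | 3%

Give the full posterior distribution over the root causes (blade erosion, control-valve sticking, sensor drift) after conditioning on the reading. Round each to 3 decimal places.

For each hypothesis, the unnormalized posterior weight is prior × likelihood:
  blade erosion: 0.310 × 0.85 = 0.2635
  control-valve sticking: 0.388 × 0.21 = 0.08148
  sensor drift: 0.302 × 0.03 = 0.00906
Marginal likelihood of the evidence = 0.35404.
P(blade erosion | evidence) = 0.2635 / 0.35404 ≈ 0.744
P(control-valve sticking | evidence) = 0.08148 / 0.35404 ≈ 0.230
P(sensor drift | evidence) = 0.00906 / 0.35404 ≈ 0.026

0.744, 0.230, 0.026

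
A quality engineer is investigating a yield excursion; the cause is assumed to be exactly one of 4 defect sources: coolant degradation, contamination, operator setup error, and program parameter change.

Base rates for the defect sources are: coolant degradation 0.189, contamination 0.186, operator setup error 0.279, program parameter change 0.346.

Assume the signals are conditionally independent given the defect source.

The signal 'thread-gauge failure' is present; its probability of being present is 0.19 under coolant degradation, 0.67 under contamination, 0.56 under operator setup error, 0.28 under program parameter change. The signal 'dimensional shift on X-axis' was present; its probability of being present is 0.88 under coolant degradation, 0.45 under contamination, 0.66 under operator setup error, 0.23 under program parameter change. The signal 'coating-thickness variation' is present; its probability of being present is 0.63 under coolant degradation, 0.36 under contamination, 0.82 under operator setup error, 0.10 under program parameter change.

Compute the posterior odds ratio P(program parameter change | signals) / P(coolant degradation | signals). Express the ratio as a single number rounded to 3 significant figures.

The normalizing constant cancels in an odds ratio, so compute prior × likelihood for the two hypotheses only:
  program parameter change: 0.346 × 0.28 × 0.23 × 0.10 = 0.0022282
  coolant degradation: 0.189 × 0.19 × 0.88 × 0.63 = 0.019909
Odds(program parameter change : coolant degradation) = 0.0022282 / 0.019909 ≈ 0.112.

0.112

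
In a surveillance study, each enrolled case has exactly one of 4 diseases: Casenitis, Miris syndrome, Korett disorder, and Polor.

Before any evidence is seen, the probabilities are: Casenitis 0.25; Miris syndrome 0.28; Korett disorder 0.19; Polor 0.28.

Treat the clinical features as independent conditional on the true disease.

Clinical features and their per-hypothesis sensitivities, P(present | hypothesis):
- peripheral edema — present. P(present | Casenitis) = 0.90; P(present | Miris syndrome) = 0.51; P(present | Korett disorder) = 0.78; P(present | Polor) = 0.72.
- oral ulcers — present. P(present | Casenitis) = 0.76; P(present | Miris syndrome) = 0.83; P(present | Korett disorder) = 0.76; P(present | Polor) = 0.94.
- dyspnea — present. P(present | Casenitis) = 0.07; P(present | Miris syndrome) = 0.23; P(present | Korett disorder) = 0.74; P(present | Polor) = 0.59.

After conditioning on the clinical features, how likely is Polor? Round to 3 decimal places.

0.477

For each hypothesis, the unnormalized posterior weight is prior × product of the clinical feature likelihoods:
  Casenitis: 0.25 × 0.90 × 0.76 × 0.07 = 0.01197
  Miris syndrome: 0.28 × 0.51 × 0.83 × 0.23 = 0.027261
  Korett disorder: 0.19 × 0.78 × 0.76 × 0.74 = 0.083348
  Polor: 0.28 × 0.72 × 0.94 × 0.59 = 0.11181
Marginal likelihood of the evidence = 0.23439.
P(Polor | evidence) = 0.11181 / 0.23439 ≈ 0.477.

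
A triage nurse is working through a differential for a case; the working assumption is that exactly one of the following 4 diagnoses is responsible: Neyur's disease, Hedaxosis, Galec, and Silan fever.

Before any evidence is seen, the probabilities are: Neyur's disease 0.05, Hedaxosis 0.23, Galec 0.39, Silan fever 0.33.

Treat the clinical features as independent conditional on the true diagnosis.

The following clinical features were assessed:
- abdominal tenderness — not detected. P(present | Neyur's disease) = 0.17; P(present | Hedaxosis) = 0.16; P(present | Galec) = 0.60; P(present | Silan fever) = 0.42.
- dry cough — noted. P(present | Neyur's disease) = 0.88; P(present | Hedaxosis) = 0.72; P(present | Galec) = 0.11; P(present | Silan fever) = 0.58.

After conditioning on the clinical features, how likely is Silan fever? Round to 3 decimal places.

By Bayes' rule with conditional independence, the unnormalized weight for each hypothesis is prior × ∏ likelihoods (using 1 − P(present | H) for each absent clinical feature):
  Neyur's disease: 0.05 × (1 − 0.17) × 0.88 = 0.03652
  Hedaxosis: 0.23 × (1 − 0.16) × 0.72 = 0.1391
  Galec: 0.39 × (1 − 0.60) × 0.11 = 0.01716
  Silan fever: 0.33 × (1 − 0.42) × 0.58 = 0.11101
Marginal likelihood of the evidence = 0.3038.
P(Silan fever | evidence) = 0.11101 / 0.3038 ≈ 0.365.

0.365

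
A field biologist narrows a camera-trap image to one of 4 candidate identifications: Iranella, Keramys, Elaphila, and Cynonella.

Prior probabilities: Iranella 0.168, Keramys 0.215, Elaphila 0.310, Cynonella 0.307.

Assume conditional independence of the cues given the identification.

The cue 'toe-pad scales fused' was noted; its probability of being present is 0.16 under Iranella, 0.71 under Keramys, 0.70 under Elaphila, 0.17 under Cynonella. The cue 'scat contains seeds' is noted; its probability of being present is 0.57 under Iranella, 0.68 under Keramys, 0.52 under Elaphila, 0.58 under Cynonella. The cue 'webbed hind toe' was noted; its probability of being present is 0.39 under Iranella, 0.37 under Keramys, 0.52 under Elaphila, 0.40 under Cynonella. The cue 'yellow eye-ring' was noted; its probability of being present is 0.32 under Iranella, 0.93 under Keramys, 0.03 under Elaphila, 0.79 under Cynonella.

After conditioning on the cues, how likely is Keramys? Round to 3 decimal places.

Multiply each prior by the joint likelihood of the cue pattern:
  Iranella: 0.168 × 0.16 × 0.57 × 0.39 × 0.32 = 0.0019121
  Keramys: 0.215 × 0.71 × 0.68 × 0.37 × 0.93 = 0.035718
  Elaphila: 0.310 × 0.70 × 0.52 × 0.52 × 0.03 = 0.0017603
  Cynonella: 0.307 × 0.17 × 0.58 × 0.40 × 0.79 = 0.0095654
The unnormalized weights sum to 0.048956.
P(Keramys | evidence) = 0.035718 / 0.048956 ≈ 0.730.

0.730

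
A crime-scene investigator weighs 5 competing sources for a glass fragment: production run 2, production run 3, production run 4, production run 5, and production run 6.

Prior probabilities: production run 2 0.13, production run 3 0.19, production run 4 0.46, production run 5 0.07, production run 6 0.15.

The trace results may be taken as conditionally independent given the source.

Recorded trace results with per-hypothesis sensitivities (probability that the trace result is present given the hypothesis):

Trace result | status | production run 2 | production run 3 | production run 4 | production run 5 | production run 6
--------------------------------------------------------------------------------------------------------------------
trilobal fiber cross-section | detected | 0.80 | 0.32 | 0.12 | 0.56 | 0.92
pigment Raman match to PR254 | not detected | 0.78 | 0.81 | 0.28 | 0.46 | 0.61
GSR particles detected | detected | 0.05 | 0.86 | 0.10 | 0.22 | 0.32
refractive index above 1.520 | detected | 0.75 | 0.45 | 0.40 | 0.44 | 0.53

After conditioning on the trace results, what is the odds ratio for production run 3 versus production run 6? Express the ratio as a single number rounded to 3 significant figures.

0.490

Unnormalized posterior weight (prior times the trace result likelihoods) for each of the two hypotheses (using 1 − P(present | H) for each absent trace result):
  production run 3: 0.19 × 0.32 × (1 − 0.81) × 0.86 × 0.45 = 0.0044706
  production run 6: 0.15 × 0.92 × (1 − 0.61) × 0.32 × 0.53 = 0.0091279
Odds(production run 3 : production run 6) = 0.0044706 / 0.0091279 ≈ 0.490.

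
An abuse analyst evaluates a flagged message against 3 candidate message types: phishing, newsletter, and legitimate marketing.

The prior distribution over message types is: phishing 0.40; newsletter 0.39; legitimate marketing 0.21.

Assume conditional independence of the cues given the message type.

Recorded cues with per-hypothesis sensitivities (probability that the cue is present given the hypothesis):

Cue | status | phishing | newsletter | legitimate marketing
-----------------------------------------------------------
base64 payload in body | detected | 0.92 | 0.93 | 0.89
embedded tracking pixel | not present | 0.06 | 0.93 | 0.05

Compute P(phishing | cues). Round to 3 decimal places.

Multiply each prior by the joint likelihood of the cue pattern (using 1 − P(present | H) for each absent cue):
  phishing: 0.40 × 0.92 × (1 − 0.06) = 0.34592
  newsletter: 0.39 × 0.93 × (1 − 0.93) = 0.025389
  legitimate marketing: 0.21 × 0.89 × (1 − 0.05) = 0.17755
Marginal likelihood of the evidence = 0.54886.
P(phishing | evidence) = 0.34592 / 0.54886 ≈ 0.630.

0.630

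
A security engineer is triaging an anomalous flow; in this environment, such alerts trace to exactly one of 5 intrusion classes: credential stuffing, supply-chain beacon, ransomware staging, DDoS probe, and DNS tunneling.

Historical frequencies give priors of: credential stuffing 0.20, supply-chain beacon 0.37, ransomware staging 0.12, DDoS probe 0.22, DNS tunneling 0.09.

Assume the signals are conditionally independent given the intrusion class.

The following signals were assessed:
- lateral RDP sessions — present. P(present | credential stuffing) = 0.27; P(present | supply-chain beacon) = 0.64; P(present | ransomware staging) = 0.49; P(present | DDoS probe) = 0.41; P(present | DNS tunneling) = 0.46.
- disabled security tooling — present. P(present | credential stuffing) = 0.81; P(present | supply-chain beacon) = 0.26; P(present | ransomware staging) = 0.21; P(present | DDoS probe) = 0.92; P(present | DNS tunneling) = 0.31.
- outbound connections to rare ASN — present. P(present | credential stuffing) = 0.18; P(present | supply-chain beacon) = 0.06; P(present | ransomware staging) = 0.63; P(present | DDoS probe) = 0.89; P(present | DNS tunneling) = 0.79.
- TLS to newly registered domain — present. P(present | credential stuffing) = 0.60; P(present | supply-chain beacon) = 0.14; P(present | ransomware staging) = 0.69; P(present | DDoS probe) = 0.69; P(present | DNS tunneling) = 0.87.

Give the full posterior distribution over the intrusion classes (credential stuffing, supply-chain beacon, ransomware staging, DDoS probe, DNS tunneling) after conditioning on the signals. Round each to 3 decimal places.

Multiply each prior by the joint likelihood of the signal pattern:
  credential stuffing: 0.20 × 0.27 × 0.81 × 0.18 × 0.60 = 0.0047239
  supply-chain beacon: 0.37 × 0.64 × 0.26 × 0.06 × 0.14 = 0.00051717
  ransomware staging: 0.12 × 0.49 × 0.21 × 0.63 × 0.69 = 0.0053677
  DDoS probe: 0.22 × 0.41 × 0.92 × 0.89 × 0.69 = 0.05096
  DNS tunneling: 0.09 × 0.46 × 0.31 × 0.79 × 0.87 = 0.0088208
The unnormalized weights sum to 0.07039.
P(credential stuffing | evidence) = 0.0047239 / 0.07039 ≈ 0.067
P(supply-chain beacon | evidence) = 0.00051717 / 0.07039 ≈ 0.007
P(ransomware staging | evidence) = 0.0053677 / 0.07039 ≈ 0.076
P(DDoS probe | evidence) = 0.05096 / 0.07039 ≈ 0.724
P(DNS tunneling | evidence) = 0.0088208 / 0.07039 ≈ 0.125

0.067, 0.007, 0.076, 0.724, 0.125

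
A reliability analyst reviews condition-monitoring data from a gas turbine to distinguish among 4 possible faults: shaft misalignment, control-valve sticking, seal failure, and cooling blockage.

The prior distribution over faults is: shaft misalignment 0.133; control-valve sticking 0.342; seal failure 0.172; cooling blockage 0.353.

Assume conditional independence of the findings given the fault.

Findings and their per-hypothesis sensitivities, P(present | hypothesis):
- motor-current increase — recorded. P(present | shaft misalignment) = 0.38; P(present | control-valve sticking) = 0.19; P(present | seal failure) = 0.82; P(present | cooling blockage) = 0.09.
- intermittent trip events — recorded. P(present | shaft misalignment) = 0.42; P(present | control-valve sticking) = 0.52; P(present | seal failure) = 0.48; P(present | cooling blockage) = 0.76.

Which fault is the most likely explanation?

Multiply each prior by the joint likelihood of the evidence pattern:
  shaft misalignment: 0.133 × 0.38 × 0.42 = 0.021227
  control-valve sticking: 0.342 × 0.19 × 0.52 = 0.03379
  seal failure: 0.172 × 0.82 × 0.48 = 0.067699
  cooling blockage: 0.353 × 0.09 × 0.76 = 0.024145
The unnormalized weights sum to 0.14686.
P(shaft misalignment | evidence) ≈ 0.021227 / 0.14686 ≈ 0.145
P(control-valve sticking | evidence) ≈ 0.03379 / 0.14686 ≈ 0.230
P(seal failure | evidence) ≈ 0.067699 / 0.14686 ≈ 0.461
P(cooling blockage | evidence) ≈ 0.024145 / 0.14686 ≈ 0.164
The largest is 0.461, so seal failure is most probable.

seal failure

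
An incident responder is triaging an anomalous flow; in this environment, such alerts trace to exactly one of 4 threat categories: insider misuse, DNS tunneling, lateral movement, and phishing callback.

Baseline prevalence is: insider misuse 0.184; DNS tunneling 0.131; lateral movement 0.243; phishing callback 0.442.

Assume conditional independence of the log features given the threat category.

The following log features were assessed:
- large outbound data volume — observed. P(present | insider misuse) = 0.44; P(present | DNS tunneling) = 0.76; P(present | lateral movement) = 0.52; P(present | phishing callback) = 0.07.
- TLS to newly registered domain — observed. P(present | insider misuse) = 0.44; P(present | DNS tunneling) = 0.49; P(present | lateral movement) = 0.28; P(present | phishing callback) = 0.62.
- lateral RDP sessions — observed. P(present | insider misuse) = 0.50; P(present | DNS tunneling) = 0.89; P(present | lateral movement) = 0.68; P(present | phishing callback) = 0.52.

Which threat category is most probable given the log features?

DNS tunneling

By Bayes' rule with conditional independence, the unnormalized weight for each hypothesis is prior × ∏ likelihoods:
  insider misuse: 0.184 × 0.44 × 0.44 × 0.50 = 0.017811
  DNS tunneling: 0.131 × 0.76 × 0.49 × 0.89 = 0.043418
  lateral movement: 0.243 × 0.52 × 0.28 × 0.68 = 0.024059
  phishing callback: 0.442 × 0.07 × 0.62 × 0.52 = 0.0099751
Normalizing constant Z = 0.017811 + 0.043418 + 0.024059 + 0.0099751 = 0.095263.
P(insider misuse | evidence) ≈ 0.017811 / 0.095263 ≈ 0.187
P(DNS tunneling | evidence) ≈ 0.043418 / 0.095263 ≈ 0.456
P(lateral movement | evidence) ≈ 0.024059 / 0.095263 ≈ 0.253
P(phishing callback | evidence) ≈ 0.0099751 / 0.095263 ≈ 0.105
The largest is 0.456, so DNS tunneling is most probable.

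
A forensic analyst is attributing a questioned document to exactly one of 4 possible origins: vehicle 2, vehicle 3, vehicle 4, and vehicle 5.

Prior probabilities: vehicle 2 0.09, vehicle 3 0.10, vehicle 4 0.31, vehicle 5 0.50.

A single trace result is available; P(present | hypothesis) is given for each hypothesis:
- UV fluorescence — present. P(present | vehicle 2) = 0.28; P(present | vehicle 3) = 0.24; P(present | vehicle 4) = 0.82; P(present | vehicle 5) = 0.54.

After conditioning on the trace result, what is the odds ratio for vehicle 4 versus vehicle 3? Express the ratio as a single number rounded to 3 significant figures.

The normalizing constant cancels in an odds ratio, so compute prior × likelihood for the two hypotheses only:
  vehicle 4: 0.31 × 0.82 = 0.2542
  vehicle 3: 0.10 × 0.24 = 0.024
Odds(vehicle 4 : vehicle 3) = 0.2542 / 0.024 ≈ 10.6.

10.6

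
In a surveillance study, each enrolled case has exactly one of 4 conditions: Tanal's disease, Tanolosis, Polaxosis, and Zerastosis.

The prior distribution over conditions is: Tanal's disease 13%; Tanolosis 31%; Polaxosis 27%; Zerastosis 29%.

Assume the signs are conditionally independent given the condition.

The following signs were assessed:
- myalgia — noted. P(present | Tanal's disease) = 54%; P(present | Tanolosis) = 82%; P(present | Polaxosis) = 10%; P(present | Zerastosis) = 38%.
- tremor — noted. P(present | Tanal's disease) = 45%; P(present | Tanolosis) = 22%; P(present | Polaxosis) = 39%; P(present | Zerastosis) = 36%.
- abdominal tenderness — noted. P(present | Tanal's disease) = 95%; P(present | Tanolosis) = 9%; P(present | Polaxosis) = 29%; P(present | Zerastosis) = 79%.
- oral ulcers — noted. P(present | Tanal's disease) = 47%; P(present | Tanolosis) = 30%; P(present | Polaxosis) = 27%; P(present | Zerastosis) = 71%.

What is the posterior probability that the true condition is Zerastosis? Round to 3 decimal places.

0.575

For each hypothesis, the unnormalized posterior weight is prior × product of the sign likelihoods:
  Tanal's disease: 0.13 × 0.54 × 0.45 × 0.95 × 0.47 = 0.014105
  Tanolosis: 0.31 × 0.82 × 0.22 × 0.09 × 0.30 = 0.0015099
  Polaxosis: 0.27 × 0.10 × 0.39 × 0.29 × 0.27 = 0.0008245
  Zerastosis: 0.29 × 0.38 × 0.36 × 0.79 × 0.71 = 0.022252
The unnormalized weights sum to 0.038691.
P(Zerastosis | evidence) = 0.022252 / 0.038691 ≈ 0.575.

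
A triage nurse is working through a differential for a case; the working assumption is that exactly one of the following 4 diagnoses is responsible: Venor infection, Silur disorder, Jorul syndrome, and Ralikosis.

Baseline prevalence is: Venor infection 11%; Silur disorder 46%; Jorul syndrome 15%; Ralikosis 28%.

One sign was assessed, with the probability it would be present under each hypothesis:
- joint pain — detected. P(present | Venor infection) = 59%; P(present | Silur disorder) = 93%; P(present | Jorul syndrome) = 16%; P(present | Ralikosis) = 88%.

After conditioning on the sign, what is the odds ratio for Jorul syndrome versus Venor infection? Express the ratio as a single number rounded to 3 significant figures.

Unnormalized posterior weight (prior times the sign likelihood) for each of the two hypotheses:
  Jorul syndrome: 0.15 × 0.16 = 0.024
  Venor infection: 0.11 × 0.59 = 0.0649
Odds(Jorul syndrome : Venor infection) = 0.024 / 0.0649 ≈ 0.370.

0.370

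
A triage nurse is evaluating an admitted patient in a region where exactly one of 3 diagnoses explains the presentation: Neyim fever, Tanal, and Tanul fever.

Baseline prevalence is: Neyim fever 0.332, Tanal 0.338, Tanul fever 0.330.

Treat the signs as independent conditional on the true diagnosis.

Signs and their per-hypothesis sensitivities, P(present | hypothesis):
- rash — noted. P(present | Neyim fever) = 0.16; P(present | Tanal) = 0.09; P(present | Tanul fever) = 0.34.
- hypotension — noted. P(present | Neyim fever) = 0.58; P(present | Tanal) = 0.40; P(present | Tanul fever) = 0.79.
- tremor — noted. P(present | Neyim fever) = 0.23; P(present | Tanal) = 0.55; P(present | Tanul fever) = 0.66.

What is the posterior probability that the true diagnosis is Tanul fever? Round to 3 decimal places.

0.809

For each hypothesis, the unnormalized posterior weight is prior × product of the sign likelihoods:
  Neyim fever: 0.332 × 0.16 × 0.58 × 0.23 = 0.0070862
  Tanal: 0.338 × 0.09 × 0.40 × 0.55 = 0.0066924
  Tanul fever: 0.330 × 0.34 × 0.79 × 0.66 = 0.058501
The unnormalized weights sum to 0.07228.
P(Tanul fever | evidence) = 0.058501 / 0.07228 ≈ 0.809.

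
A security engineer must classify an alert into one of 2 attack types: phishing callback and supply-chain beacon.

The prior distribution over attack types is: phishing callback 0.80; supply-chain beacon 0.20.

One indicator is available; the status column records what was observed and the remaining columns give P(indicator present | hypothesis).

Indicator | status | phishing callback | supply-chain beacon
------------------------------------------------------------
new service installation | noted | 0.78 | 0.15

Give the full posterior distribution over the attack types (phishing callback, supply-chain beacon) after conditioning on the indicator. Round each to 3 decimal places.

Multiply each prior by the likelihood of the indicator:
  phishing callback: 0.80 × 0.78 = 0.624
  supply-chain beacon: 0.20 × 0.15 = 0.03
Marginal likelihood of the evidence = 0.654.
P(phishing callback | evidence) = 0.624 / 0.654 ≈ 0.954
P(supply-chain beacon | evidence) = 0.03 / 0.654 ≈ 0.046

0.954, 0.046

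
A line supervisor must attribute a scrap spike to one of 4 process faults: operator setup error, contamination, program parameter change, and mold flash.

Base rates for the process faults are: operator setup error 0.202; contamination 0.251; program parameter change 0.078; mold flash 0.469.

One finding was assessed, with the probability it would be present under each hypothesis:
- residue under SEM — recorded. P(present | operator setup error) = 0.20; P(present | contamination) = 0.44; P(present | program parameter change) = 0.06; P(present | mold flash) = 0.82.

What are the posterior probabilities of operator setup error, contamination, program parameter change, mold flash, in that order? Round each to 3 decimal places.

For each hypothesis, the unnormalized posterior weight is prior × likelihood:
  operator setup error: 0.202 × 0.20 = 0.0404
  contamination: 0.251 × 0.44 = 0.11044
  program parameter change: 0.078 × 0.06 = 0.00468
  mold flash: 0.469 × 0.82 = 0.38458
Normalizing constant Z = 0.0404 + 0.11044 + 0.00468 + 0.38458 = 0.5401.
P(operator setup error | evidence) = 0.0404 / 0.5401 ≈ 0.075
P(contamination | evidence) = 0.11044 / 0.5401 ≈ 0.204
P(program parameter change | evidence) = 0.00468 / 0.5401 ≈ 0.009
P(mold flash | evidence) = 0.38458 / 0.5401 ≈ 0.712

0.075, 0.204, 0.009, 0.712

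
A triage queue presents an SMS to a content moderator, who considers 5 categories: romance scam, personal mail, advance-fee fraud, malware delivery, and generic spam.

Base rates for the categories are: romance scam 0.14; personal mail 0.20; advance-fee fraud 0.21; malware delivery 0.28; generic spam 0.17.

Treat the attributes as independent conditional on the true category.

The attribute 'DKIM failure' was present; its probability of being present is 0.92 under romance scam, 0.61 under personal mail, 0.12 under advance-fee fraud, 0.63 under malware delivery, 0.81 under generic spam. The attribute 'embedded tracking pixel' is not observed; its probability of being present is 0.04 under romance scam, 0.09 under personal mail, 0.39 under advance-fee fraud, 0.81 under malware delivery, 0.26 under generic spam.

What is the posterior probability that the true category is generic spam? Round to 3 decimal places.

0.264

For each hypothesis, the unnormalized posterior weight is prior × product of the attribute likelihoods (using 1 − P(present | H) for each absent attribute):
  romance scam: 0.14 × 0.92 × (1 − 0.04) = 0.12365
  personal mail: 0.20 × 0.61 × (1 − 0.09) = 0.11102
  advance-fee fraud: 0.21 × 0.12 × (1 − 0.39) = 0.015372
  malware delivery: 0.28 × 0.63 × (1 − 0.81) = 0.033516
  generic spam: 0.17 × 0.81 × (1 − 0.26) = 0.1019
Normalizing constant Z = 0.12365 + 0.11102 + 0.015372 + 0.033516 + 0.1019 = 0.38545.
P(generic spam | evidence) = 0.1019 / 0.38545 ≈ 0.264.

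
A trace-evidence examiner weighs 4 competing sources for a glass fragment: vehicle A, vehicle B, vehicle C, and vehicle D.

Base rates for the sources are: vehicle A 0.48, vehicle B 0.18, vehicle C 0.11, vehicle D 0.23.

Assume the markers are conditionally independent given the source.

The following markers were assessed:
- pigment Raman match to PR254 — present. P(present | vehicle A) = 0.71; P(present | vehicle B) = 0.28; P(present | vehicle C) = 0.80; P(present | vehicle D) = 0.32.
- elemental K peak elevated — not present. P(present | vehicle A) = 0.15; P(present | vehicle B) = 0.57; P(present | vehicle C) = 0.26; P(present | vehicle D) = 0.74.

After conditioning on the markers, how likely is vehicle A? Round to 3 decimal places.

For each hypothesis, the unnormalized posterior weight is prior × product of the marker likelihoods (using 1 − P(present | H) for each absent marker):
  vehicle A: 0.48 × 0.71 × (1 − 0.15) = 0.28968
  vehicle B: 0.18 × 0.28 × (1 − 0.57) = 0.021672
  vehicle C: 0.11 × 0.80 × (1 − 0.26) = 0.06512
  vehicle D: 0.23 × 0.32 × (1 − 0.74) = 0.019136
The unnormalized weights sum to 0.39561.
P(vehicle A | evidence) = 0.28968 / 0.39561 ≈ 0.732.

0.732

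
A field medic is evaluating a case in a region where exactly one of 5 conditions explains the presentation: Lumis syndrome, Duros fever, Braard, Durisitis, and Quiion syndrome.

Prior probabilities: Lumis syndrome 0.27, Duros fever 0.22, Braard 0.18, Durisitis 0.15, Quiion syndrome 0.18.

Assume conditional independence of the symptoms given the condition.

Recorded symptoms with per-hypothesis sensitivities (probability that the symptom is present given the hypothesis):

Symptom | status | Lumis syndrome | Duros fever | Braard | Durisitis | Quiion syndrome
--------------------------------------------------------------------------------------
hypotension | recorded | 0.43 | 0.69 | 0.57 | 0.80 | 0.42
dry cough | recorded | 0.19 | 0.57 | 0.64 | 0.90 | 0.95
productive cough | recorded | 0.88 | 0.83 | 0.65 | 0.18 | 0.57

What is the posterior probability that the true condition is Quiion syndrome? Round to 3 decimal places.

By Bayes' rule with conditional independence, the unnormalized weight for each hypothesis is prior × ∏ likelihoods:
  Lumis syndrome: 0.27 × 0.43 × 0.19 × 0.88 = 0.019412
  Duros fever: 0.22 × 0.69 × 0.57 × 0.83 = 0.071817
  Braard: 0.18 × 0.57 × 0.64 × 0.65 = 0.042682
  Durisitis: 0.15 × 0.80 × 0.90 × 0.18 = 0.01944
  Quiion syndrome: 0.18 × 0.42 × 0.95 × 0.57 = 0.040937
The unnormalized weights sum to 0.19429.
P(Quiion syndrome | evidence) = 0.040937 / 0.19429 ≈ 0.211.

0.211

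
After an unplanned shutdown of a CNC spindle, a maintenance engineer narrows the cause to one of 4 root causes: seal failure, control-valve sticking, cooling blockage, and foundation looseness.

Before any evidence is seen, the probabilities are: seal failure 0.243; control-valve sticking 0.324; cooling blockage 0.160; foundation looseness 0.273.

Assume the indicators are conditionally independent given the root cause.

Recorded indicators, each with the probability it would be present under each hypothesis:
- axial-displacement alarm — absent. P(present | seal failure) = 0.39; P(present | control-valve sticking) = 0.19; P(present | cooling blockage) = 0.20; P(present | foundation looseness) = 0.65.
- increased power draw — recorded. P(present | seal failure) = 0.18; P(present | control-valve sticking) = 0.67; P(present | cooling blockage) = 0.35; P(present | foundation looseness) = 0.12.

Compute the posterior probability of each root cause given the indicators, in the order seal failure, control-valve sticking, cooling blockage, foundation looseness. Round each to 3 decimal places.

0.103, 0.679, 0.173, 0.044

By Bayes' rule with conditional independence, the unnormalized weight for each hypothesis is prior × ∏ likelihoods (using 1 − P(present | H) for each absent indicator):
  seal failure: 0.243 × (1 − 0.39) × 0.18 = 0.026681
  control-valve sticking: 0.324 × (1 − 0.19) × 0.67 = 0.17583
  cooling blockage: 0.160 × (1 − 0.20) × 0.35 = 0.0448
  foundation looseness: 0.273 × (1 − 0.65) × 0.12 = 0.011466
Marginal likelihood of the evidence = 0.25878.
P(seal failure | evidence) = 0.026681 / 0.25878 ≈ 0.103
P(control-valve sticking | evidence) = 0.17583 / 0.25878 ≈ 0.679
P(cooling blockage | evidence) = 0.0448 / 0.25878 ≈ 0.173
P(foundation looseness | evidence) = 0.011466 / 0.25878 ≈ 0.044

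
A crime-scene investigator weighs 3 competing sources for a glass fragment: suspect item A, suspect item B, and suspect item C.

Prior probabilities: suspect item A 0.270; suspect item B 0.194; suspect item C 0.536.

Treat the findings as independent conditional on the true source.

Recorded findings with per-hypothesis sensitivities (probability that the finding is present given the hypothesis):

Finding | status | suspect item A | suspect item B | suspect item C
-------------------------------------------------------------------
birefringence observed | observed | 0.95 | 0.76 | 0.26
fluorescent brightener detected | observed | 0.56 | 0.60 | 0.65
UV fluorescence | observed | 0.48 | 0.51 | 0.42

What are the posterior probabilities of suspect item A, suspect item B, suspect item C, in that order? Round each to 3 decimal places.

Multiply each prior by the joint likelihood of the evidence pattern:
  suspect item A: 0.270 × 0.95 × 0.56 × 0.48 = 0.068947
  suspect item B: 0.194 × 0.76 × 0.60 × 0.51 = 0.045117
  suspect item C: 0.536 × 0.26 × 0.65 × 0.42 = 0.038045
The unnormalized weights sum to 0.15211.
P(suspect item A | evidence) = 0.068947 / 0.15211 ≈ 0.453
P(suspect item B | evidence) = 0.045117 / 0.15211 ≈ 0.297
P(suspect item C | evidence) = 0.038045 / 0.15211 ≈ 0.250

0.453, 0.297, 0.250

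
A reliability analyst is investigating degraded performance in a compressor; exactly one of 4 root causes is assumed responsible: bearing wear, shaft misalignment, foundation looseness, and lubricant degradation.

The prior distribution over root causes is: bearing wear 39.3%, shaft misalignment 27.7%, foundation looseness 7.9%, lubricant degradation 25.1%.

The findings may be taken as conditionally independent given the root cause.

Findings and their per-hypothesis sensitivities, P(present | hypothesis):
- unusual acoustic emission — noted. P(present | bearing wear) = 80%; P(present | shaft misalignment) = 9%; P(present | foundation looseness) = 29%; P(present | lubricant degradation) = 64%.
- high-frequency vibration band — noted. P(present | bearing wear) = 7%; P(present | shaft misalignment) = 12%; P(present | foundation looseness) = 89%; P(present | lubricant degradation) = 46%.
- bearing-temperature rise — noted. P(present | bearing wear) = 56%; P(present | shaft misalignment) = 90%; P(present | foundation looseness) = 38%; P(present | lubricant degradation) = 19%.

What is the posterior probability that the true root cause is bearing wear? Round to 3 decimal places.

For each hypothesis, the unnormalized posterior weight is prior × product of the finding likelihoods:
  bearing wear: 0.393 × 0.80 × 0.07 × 0.56 = 0.012324
  shaft misalignment: 0.277 × 0.09 × 0.12 × 0.90 = 0.0026924
  foundation looseness: 0.079 × 0.29 × 0.89 × 0.38 = 0.0077482
  lubricant degradation: 0.251 × 0.64 × 0.46 × 0.19 = 0.01404
The unnormalized weights sum to 0.036805.
P(bearing wear | evidence) = 0.012324 / 0.036805 ≈ 0.335.

0.335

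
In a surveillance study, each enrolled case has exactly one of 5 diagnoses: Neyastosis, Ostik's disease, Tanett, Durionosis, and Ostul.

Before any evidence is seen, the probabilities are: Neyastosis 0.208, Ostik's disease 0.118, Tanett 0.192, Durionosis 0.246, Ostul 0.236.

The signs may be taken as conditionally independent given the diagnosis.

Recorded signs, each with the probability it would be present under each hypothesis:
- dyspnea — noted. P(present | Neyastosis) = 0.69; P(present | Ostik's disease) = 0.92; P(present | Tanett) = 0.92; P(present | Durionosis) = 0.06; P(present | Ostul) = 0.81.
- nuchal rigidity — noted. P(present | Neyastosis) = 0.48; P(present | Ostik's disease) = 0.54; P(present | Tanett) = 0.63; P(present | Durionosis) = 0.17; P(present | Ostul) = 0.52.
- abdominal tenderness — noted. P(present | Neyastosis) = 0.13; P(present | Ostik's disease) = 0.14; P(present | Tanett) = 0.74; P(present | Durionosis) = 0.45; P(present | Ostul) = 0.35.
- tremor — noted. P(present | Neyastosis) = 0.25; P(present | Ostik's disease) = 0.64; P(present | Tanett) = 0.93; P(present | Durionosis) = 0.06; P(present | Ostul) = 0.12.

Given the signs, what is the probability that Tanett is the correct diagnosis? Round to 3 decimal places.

By Bayes' rule with conditional independence, the unnormalized weight for each hypothesis is prior × ∏ likelihoods:
  Neyastosis: 0.208 × 0.69 × 0.48 × 0.13 × 0.25 = 0.0022389
  Ostik's disease: 0.118 × 0.92 × 0.54 × 0.14 × 0.64 = 0.0052526
  Tanett: 0.192 × 0.92 × 0.63 × 0.74 × 0.93 = 0.076585
  Durionosis: 0.246 × 0.06 × 0.17 × 0.45 × 0.06 = 6.7748e-05
  Ostul: 0.236 × 0.81 × 0.52 × 0.35 × 0.12 = 0.0041749
Normalizing constant Z = 0.0022389 + 0.0052526 + 0.076585 + 6.7748e-05 + 0.0041749 = 0.088319.
P(Tanett | evidence) = 0.076585 / 0.088319 ≈ 0.867.

0.867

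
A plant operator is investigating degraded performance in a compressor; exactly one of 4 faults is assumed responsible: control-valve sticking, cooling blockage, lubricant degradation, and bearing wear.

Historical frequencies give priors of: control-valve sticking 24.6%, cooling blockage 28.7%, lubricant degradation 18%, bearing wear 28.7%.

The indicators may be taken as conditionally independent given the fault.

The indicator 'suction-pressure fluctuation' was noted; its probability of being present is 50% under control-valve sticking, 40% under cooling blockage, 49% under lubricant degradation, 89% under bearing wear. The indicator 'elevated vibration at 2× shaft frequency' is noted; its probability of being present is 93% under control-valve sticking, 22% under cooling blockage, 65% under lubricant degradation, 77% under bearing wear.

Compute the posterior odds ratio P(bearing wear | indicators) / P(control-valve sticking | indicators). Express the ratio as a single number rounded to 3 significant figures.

1.72

The normalizing constant cancels in an odds ratio, so compute prior × likelihood for the two hypotheses only:
  bearing wear: 0.287 × 0.89 × 0.77 = 0.19668
  control-valve sticking: 0.246 × 0.50 × 0.93 = 0.11439
Odds(bearing wear : control-valve sticking) = 0.19668 / 0.11439 ≈ 1.72.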